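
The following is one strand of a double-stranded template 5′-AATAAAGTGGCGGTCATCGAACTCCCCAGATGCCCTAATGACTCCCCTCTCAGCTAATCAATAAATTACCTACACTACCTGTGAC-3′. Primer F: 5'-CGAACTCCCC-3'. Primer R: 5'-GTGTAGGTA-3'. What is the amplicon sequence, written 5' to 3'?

5'-CGAACTCCCCAGATGCCCTAATGACTCCCCTCTCAGCTAATCAATAAATTACCTACAC-3'

The forward primer matches the template at positions 18–27.
Reverse complement of the reverse primer: TACCTACAC. This occurs on the top strand at positions 67–75.
The product is the template from position 18 through 75 (58 bp).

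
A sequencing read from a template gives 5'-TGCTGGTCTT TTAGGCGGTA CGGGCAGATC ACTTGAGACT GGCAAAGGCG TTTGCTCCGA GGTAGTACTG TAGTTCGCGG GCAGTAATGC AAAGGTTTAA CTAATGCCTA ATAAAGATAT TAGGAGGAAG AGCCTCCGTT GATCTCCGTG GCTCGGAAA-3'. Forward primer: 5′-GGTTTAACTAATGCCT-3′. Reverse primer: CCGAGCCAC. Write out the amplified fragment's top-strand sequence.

The forward primer matches the template at positions 94–109.
The reverse primer's reverse complement is GTGGCTCGG, which matches the template at positions 148–156.
The product is the template from position 94 through 156 (63 bp).

5'-GGTTTAACTAATGCCTAATAAAGATATTAGGAGGAAGAGCCTCCGTTGATCTCCGTGGCTCGG-3'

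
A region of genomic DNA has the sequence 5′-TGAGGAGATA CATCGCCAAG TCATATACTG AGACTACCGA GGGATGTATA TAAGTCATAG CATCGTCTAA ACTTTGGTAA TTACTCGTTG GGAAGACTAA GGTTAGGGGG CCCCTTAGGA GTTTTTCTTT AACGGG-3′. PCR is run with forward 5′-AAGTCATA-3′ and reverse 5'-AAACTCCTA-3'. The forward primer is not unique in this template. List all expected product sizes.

The forward primer AAGTCATA matches the top strand at positions 18–25, 52–59.
The reverse primer's reverse complement is TAGGAGTTT, matching at positions 116–124.
Each forward site pairs with the reverse site to give a product ending at position 124: sizes 107, 73 bp.

107 bp, 73 bp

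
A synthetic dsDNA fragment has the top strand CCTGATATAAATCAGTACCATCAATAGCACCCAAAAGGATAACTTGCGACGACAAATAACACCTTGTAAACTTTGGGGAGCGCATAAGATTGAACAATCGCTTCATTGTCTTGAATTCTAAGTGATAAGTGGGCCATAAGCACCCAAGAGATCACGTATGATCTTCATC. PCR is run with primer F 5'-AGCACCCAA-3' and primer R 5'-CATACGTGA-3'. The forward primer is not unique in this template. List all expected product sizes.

The forward primer AGCACCCAA matches the top strand at positions 26–34, 139–147.
The reverse primer's reverse complement is TCACGTATG, matching at positions 152–160.
Each forward site pairs with the reverse site to give a product ending at position 160: sizes 135, 22 bp.

135 bp, 22 bp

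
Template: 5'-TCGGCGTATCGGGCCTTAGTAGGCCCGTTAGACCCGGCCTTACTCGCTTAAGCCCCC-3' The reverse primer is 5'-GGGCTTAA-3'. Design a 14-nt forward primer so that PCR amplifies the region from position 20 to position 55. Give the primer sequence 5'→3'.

The reverse primer's reverse complement TTAAGCCC matches the template at positions 48–55; the product starts at position 20.
The forward primer is identical to the top strand over positions 20–33: TAGGCCCGTTAGAC.

5'-TAGGCCCGTTAGAC-3'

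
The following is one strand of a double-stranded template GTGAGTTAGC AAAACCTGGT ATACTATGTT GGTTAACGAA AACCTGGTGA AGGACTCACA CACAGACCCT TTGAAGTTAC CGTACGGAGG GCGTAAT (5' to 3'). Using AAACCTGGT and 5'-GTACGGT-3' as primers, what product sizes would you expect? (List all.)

74 bp, 46 bp

The forward primer AAACCTGGT matches the top strand at positions 12–20, 40–48.
The reverse primer's reverse complement is ACCGTAC, matching at positions 79–85.
Each forward site pairs with the reverse site to give a product ending at position 85: sizes 74, 46 bp.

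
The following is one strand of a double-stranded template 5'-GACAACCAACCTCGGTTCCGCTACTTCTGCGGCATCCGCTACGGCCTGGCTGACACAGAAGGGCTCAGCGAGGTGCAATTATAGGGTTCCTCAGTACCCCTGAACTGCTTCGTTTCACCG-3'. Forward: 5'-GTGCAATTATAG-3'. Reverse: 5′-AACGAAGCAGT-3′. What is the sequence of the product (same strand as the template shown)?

5'-GTGCAATTATAGGGTTCCTCAGTACCCCTGAACTGCTTCGTT-3'

Forward primer GTGCAATTATAG is found on the top strand at positions 73–84.
Taking the reverse complement of AACGAAGCAGT gives ACTGCTTCGTT, found at positions 104–114 on the template; the primer anneals here to the top strand with its 3' end pointing upstream.
The product is the template from position 73 through 114 (42 bp).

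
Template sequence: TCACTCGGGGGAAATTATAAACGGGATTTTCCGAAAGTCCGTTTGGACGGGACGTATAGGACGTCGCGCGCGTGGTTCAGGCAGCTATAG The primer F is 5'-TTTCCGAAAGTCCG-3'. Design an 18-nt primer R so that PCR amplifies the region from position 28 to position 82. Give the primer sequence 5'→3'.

The product's 3' end on the top strand is position 82.
The reverse primer anneals to the top strand over positions 65–82, i.e. to CGCGCGCGTGGTTCAGGC.
Its sequence written 5'→3' is the reverse complement: GCCTGAACCACGCGCGCG.

5'-GCCTGAACCACGCGCGCG-3'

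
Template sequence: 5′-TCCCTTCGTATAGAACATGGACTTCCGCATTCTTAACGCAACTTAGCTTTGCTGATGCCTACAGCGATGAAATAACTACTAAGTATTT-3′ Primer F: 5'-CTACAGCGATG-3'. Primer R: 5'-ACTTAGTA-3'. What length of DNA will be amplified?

Forward primer CTACAGCGATG is found on the top strand at positions 59–69.
Taking the reverse complement of ACTTAGTA gives TACTAAGT, found at positions 77–84 on the template; the primer anneals here to the top strand with its 3' end pointing upstream.
Amplicon spans positions 59–84: 26 bp.

26 bp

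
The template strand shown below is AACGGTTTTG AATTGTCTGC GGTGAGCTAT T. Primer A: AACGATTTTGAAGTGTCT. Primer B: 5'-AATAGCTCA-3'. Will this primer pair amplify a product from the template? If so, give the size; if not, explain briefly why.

No product — primer A has no binding site in the template.

Primer A (AACGATTTTGAAGTGTCT) does not match the top strand, and its reverse complement AGACACTTCAAAATCGTT does not match either.
With no annealing site for primer A, no amplification occurs.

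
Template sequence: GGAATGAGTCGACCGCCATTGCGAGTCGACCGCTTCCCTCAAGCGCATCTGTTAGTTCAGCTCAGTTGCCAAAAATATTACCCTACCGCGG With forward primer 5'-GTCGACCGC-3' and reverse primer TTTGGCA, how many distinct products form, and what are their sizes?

Two products: 66 bp, 49 bp

The forward primer GTCGACCGC matches the top strand at positions 8–16, 25–33.
The reverse primer's reverse complement is TGCCAAA, matching at positions 67–73.
Each forward site pairs with the reverse site to give a product ending at position 73: sizes 66, 49 bp.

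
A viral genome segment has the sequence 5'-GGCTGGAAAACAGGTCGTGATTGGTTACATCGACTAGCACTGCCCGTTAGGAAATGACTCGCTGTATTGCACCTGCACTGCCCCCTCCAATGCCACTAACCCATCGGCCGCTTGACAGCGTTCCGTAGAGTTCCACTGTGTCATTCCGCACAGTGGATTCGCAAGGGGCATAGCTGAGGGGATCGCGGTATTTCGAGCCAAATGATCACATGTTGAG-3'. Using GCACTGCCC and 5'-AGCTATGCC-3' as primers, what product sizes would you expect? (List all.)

139 bp, 101 bp

The forward primer GCACTGCCC matches the top strand at positions 37–45, 75–83.
The reverse primer's reverse complement is GGCATAGCT, matching at positions 167–175.
Each forward site pairs with the reverse site to give a product ending at position 175: sizes 139, 101 bp.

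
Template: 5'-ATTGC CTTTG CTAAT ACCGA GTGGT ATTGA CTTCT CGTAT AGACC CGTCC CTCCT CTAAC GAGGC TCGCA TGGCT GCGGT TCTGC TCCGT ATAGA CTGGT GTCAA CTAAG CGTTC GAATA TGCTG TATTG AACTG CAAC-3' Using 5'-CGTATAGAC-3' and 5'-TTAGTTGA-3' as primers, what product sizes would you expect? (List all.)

The forward primer CGTATAGAC matches the top strand at positions 36–44, 88–96.
The reverse primer's reverse complement is TCAACTAA, matching at positions 102–109.
Each forward site pairs with the reverse site to give a product ending at position 109: sizes 74, 22 bp.

74 bp, 22 bp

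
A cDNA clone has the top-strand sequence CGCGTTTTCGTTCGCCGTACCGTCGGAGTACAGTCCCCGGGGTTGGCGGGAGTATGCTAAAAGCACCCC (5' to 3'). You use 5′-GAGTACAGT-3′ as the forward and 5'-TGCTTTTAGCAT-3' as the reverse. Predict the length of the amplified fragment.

40 bp

The forward primer matches the template at positions 26–34.
Taking the reverse complement of TGCTTTTAGCAT gives ATGCTAAAAGCA, found at positions 54–65 on the template; the primer anneals here to the top strand with its 3' end pointing upstream.
Amplicon spans positions 26–65: 40 bp.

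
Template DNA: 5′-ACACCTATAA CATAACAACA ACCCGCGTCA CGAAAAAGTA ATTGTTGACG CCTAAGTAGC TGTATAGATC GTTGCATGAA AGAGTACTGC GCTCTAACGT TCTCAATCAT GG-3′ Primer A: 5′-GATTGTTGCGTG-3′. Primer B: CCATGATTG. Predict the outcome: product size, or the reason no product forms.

No product — primer A has no binding site in the template.

Primer A (GATTGTTGCGTG) does not match the top strand, and its reverse complement CACGCAACAATC does not match either.
With no annealing site for primer A, no amplification occurs.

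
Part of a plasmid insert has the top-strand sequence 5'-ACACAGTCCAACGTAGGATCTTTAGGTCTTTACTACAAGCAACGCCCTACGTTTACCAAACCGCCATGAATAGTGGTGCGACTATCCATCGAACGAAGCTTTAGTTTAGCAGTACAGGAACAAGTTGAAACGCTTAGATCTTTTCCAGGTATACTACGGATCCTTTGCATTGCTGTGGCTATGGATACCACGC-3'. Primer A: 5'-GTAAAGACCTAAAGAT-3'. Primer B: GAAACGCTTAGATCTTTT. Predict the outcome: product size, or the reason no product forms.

No product — the primers' 3' ends point away from each other.

Primer A (GTAAAGACCTAAAGAT) has reverse complement ATCTTTAGGTCTTTAC, which matches the top strand at positions 18–33; primer A anneals to the top strand there with its 3' end pointing upstream toward position 18.
Primer B (GAAACGCTTAGATCTTTT) matches the top strand directly at positions 127–144; it anneals to the bottom strand with its 3' end pointing downstream toward position 144.
The 3' ends diverge (primer A extends toward position 1, primer B toward position 193), so the primers never converge on a shared product.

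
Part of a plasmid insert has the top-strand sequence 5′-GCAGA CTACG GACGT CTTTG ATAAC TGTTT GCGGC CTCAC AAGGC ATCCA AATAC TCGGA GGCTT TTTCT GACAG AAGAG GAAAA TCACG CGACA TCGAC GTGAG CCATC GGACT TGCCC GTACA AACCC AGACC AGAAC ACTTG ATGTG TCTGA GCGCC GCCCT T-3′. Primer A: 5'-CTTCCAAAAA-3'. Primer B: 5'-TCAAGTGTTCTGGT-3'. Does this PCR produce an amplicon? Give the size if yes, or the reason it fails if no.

Primer A (CTTCCAAAAA) does not match the top strand, and its reverse complement TTTTTGGAAG does not match either.
With no annealing site for primer A, no amplification occurs.

No product — primer A has no binding site in the template.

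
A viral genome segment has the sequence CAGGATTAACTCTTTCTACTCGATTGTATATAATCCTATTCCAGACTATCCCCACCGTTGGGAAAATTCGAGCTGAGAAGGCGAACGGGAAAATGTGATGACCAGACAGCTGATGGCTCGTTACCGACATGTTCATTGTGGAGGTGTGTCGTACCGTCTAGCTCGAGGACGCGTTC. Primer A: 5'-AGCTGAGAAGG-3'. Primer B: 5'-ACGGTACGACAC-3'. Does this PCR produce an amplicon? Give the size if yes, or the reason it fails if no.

Yes — an 87 bp product.

Primer A (AGCTGAGAAGG) matches the top strand at positions 71–81; it acts as a forward primer.
Primer B's reverse complement is GTGTCGTACCGT, matching the top strand at positions 146–157; it acts as a reverse primer.
The 3' ends face each other across positions 71–157, giving an 87 bp product.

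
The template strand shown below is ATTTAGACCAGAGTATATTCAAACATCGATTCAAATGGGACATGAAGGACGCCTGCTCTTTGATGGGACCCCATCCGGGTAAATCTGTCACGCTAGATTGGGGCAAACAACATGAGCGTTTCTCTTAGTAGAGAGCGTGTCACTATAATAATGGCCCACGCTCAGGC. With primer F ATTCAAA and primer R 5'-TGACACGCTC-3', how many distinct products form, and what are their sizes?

The forward primer ATTCAAA matches the top strand at positions 17–23, 29–35.
The reverse primer's reverse complement is GAGCGTGTCA, matching at positions 133–142.
Each forward site pairs with the reverse site to give a product ending at position 142: sizes 126, 114 bp.

Two products: 126 bp, 114 bp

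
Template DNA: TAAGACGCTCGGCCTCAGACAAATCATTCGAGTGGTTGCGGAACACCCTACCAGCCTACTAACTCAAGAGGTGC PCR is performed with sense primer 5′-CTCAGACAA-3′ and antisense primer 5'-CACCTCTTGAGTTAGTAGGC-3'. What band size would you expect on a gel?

The forward primer matches the template at positions 14–22.
Reverse complement of the reverse primer: GCCTACTAACTCAAGAGGTG. This occurs on the top strand at positions 54–73.
The product runs from position 14 to position 73, so its length is 73 − 14 + 1 = 60 bp.

60 bp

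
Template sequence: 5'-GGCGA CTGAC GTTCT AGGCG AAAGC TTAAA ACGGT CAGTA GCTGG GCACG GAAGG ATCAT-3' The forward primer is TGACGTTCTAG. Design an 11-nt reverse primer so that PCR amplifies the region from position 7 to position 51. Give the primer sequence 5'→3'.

The product's 3' end on the top strand is position 51.
The reverse primer anneals to the top strand over positions 41–51, i.e. to GCTGGGCACGG.
Its sequence written 5'→3' is the reverse complement: CCGTGCCCAGC.

5'-CCGTGCCCAGC-3'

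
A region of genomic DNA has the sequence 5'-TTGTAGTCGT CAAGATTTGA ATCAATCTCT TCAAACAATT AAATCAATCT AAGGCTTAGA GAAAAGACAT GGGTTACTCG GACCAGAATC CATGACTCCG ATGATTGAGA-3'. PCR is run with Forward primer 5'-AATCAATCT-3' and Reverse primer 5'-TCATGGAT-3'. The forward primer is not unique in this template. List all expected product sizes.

The forward primer AATCAATCT matches the top strand at positions 20–28, 42–50.
The reverse primer's reverse complement is ATCCATGA, matching at positions 88–95.
Each forward site pairs with the reverse site to give a product ending at position 95: sizes 76, 54 bp.

76 bp, 54 bp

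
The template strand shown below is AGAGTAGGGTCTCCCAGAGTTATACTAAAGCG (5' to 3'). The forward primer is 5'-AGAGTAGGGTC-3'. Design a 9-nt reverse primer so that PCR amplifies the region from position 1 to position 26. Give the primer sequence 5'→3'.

5'-AGTATAACT-3'

The product's 3' end on the top strand is position 26.
The reverse primer anneals to the top strand over positions 18–26, i.e. to AGTTATACT.
Its sequence written 5'→3' is the reverse complement: AGTATAACT.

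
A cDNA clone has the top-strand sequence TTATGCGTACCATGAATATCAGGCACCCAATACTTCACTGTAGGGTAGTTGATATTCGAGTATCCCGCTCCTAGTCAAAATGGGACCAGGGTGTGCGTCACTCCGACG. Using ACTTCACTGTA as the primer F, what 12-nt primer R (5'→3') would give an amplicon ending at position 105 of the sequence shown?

5'-CGGAGTGACGCA-3'

The forward primer binds at positions 32–42; the product's 3' end on the top strand is position 105.
The reverse primer anneals to the top strand over positions 94–105, i.e. to TGCGTCACTCCG.
Its sequence written 5'→3' is the reverse complement: CGGAGTGACGCA.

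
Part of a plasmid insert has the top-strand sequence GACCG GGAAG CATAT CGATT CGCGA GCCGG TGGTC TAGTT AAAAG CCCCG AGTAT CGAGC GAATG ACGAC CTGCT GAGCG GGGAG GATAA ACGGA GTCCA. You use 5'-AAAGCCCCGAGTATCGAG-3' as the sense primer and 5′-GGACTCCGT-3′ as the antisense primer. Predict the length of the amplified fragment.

58 bp

The forward primer matches the template at positions 42–59.
Reverse complement of the reverse primer: ACGGAGTCC. This occurs on the top strand at positions 91–99.
The product runs from position 42 to position 99, so its length is 99 − 42 + 1 = 58 bp.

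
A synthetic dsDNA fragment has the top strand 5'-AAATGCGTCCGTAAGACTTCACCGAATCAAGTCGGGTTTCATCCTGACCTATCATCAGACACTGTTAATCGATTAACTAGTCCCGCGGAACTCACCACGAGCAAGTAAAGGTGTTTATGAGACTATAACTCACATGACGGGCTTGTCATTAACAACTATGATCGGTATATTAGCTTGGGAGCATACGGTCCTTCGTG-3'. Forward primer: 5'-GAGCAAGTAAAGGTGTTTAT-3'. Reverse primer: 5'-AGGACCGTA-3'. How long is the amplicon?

Scanning the template, GAGCAAGTAAAGGTGTTTAT occurs at positions 99–118; this primer anneals to the bottom strand there with its 3' end pointing downstream.
Taking the reverse complement of AGGACCGTA gives TACGGTCCT, found at positions 184–192 on the template; the primer anneals here to the top strand with its 3' end pointing upstream.
Amplicon spans positions 99–192: 94 bp.

94 bp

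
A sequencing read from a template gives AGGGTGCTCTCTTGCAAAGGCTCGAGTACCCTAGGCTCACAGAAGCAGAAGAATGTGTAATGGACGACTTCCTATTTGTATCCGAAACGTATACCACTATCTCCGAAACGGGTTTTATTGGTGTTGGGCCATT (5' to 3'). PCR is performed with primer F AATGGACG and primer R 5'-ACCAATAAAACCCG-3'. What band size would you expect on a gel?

64 bp

The forward primer matches the template at positions 59–66.
Taking the reverse complement of ACCAATAAAACCCG gives CGGGTTTTATTGGT, found at positions 109–122 on the template; the primer anneals here to the top strand with its 3' end pointing upstream.
The product runs from position 59 to position 122, so its length is 122 − 59 + 1 = 64 bp.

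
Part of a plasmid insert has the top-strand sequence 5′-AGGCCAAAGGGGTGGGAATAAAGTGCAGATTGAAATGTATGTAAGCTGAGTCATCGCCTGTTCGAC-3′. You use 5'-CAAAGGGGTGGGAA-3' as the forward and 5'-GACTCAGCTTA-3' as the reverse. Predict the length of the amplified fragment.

48 bp

Forward primer CAAAGGGGTGGGAA is found on the top strand at positions 5–18.
Reverse complement of the reverse primer: TAAGCTGAGTC. This occurs on the top strand at positions 42–52.
Amplicon spans positions 5–52: 48 bp.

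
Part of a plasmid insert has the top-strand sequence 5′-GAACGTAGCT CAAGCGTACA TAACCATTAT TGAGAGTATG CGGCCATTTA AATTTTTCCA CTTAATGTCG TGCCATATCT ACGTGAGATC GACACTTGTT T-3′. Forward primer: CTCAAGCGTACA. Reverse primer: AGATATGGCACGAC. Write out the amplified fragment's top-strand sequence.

Scanning the template, CTCAAGCGTACA occurs at positions 9–20; this primer anneals to the bottom strand there with its 3' end pointing downstream.
Reverse complement of the reverse primer: GTCGTGCCATATCT. This occurs on the top strand at positions 67–80.
The product is the template from position 9 through 80 (72 bp).

5'-CTCAAGCGTACATAACCATTATTGAGAGTATGCGGCCATTTAAATTTTTCCACTTAATGTCGTGCCATATCT-3'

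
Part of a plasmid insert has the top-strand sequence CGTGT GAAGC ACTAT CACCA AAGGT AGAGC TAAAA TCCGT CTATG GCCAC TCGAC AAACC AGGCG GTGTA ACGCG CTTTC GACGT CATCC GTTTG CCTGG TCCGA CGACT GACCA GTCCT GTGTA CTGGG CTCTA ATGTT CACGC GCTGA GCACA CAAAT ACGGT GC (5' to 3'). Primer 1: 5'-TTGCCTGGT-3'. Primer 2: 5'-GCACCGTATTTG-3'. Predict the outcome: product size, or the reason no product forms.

Primer 1 (TTGCCTGGT) matches the top strand at positions 93–101; it acts as a forward primer.
Primer 2's reverse complement is CAAATACGGTGC, matching the top strand at positions 156–167; it acts as a reverse primer.
The 3' ends face each other across positions 93–167, giving a 75 bp product.

Yes — a 75 bp product.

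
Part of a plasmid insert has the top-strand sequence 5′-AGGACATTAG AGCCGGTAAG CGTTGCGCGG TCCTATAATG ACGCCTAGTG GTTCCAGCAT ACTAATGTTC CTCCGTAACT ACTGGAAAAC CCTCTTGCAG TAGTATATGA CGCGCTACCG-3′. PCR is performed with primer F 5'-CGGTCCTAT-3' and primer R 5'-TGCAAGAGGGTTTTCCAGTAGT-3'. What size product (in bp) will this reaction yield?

The forward primer matches the template at positions 28–36.
The reverse primer's reverse complement is ACTACTGGAAAACCCTCTTGCA, which matches the template at positions 78–99.
Amplicon spans positions 28–99: 72 bp.

72 bp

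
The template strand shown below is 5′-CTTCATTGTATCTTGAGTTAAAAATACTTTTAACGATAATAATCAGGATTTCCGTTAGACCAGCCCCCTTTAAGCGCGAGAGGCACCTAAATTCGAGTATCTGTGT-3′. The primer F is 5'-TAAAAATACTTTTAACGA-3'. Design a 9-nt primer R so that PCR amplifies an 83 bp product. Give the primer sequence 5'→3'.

The forward primer binds at positions 19–36, so an 83 bp product ends at position 19 + 83 − 1 = 101.
The reverse primer anneals to the top strand over positions 93–101, i.e. to TCGAGTATC.
Its sequence written 5'→3' is the reverse complement: GATACTCGA.

5'-GATACTCGA-3'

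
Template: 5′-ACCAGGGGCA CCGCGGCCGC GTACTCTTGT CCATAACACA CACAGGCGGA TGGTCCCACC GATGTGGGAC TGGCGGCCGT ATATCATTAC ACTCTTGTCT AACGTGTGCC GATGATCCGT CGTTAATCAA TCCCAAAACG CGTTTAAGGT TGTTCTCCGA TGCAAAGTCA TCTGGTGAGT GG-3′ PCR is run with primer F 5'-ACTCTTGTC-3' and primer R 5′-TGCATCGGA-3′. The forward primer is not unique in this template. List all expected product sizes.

The forward primer ACTCTTGTC matches the top strand at positions 23–31, 91–99.
The reverse primer's reverse complement is TCCGATGCA, matching at positions 156–164.
Each forward site pairs with the reverse site to give a product ending at position 164: sizes 142, 74 bp.

142 bp, 74 bp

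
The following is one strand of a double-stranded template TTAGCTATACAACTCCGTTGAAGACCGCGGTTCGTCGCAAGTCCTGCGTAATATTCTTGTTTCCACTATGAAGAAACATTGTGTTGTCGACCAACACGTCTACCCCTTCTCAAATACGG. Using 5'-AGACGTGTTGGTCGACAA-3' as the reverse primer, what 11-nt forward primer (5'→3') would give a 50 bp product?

5'-TATTCTTGTTT-3'

The reverse primer's reverse complement TTGTCGACCAACACGTCT matches the template at positions 84–101, so the product ends at position 101.
A 50 bp product then starts at position 101 − 50 + 1 = 52.
The forward primer is identical to the top strand there: TATTCTTGTTT.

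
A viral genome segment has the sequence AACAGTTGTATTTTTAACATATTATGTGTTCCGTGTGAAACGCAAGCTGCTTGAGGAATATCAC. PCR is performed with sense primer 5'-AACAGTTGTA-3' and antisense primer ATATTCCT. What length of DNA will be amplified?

Scanning the template, AACAGTTGTA occurs at positions 1–10; this primer anneals to the bottom strand there with its 3' end pointing downstream.
Taking the reverse complement of ATATTCCT gives AGGAATAT, found at positions 54–61 on the template; the primer anneals here to the top strand with its 3' end pointing upstream.
Amplicon spans positions 1–61: 61 bp.

61 bp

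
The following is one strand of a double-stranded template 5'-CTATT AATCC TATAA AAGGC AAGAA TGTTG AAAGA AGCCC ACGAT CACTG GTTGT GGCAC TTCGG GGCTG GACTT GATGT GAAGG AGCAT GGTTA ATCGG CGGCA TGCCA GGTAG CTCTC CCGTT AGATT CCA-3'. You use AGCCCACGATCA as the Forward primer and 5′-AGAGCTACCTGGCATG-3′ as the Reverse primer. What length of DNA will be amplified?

The forward primer matches the template at positions 36–47.
Reverse complement of the reverse primer: CATGCCAGGTAGCTCT. This occurs on the top strand at positions 104–119.
Amplicon spans positions 36–119: 84 bp.

84 bp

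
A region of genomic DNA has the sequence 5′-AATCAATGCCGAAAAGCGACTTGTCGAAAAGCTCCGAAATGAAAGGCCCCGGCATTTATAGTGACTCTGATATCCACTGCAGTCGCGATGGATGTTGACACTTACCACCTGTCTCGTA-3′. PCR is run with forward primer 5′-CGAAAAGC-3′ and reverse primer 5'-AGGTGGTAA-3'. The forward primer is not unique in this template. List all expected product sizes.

The forward primer CGAAAAGC matches the top strand at positions 10–17, 25–32.
The reverse primer's reverse complement is TTACCACCT, matching at positions 102–110.
Each forward site pairs with the reverse site to give a product ending at position 110: sizes 101, 86 bp.

101 bp, 86 bp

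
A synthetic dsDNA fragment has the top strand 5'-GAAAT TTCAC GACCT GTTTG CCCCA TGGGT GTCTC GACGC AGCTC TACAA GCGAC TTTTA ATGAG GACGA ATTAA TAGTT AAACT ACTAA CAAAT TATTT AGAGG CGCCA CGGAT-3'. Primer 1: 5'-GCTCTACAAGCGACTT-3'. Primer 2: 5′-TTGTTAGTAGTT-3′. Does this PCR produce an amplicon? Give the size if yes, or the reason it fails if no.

Primer 1 (GCTCTACAAGCGACTT) matches the top strand at positions 42–57; it acts as a forward primer.
Primer 2's reverse complement is AACTACTAACAA, matching the top strand at positions 82–93; it acts as a reverse primer.
The 3' ends face each other across positions 42–93, giving a 52 bp product.

Yes — a 52 bp product.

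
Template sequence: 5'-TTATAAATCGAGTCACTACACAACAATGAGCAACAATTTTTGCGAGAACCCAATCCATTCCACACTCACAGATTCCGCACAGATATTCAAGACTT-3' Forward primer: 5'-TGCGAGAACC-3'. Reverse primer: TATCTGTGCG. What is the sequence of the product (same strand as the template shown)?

Forward primer TGCGAGAACC is found on the top strand at positions 41–50.
Taking the reverse complement of TATCTGTGCG gives CGCACAGATA, found at positions 76–85 on the template; the primer anneals here to the top strand with its 3' end pointing upstream.
The product is the template from position 41 through 85 (45 bp).

5'-TGCGAGAACCCAATCCATTCCACACTCACAGATTCCGCACAGATA-3'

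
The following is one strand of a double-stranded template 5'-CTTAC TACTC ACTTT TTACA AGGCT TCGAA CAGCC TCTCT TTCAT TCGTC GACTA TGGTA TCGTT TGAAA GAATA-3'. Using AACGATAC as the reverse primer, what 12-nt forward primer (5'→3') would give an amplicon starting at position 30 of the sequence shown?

5'-ACAGCCTCTCTT-3'

The reverse primer's reverse complement GTATCGTT matches the template at positions 58–65; the product starts at position 30.
The forward primer is identical to the top strand over positions 30–41: ACAGCCTCTCTT.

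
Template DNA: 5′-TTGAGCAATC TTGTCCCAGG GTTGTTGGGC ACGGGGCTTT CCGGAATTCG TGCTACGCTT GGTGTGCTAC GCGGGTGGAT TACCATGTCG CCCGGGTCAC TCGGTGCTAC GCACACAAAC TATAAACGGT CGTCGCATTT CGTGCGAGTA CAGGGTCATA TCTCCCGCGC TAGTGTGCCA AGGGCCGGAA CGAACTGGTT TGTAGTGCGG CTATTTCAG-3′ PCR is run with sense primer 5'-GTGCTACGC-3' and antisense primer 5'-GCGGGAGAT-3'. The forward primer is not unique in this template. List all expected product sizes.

The forward primer GTGCTACGC matches the top strand at positions 50–58, 64–72, 104–112.
The reverse primer's reverse complement is ATCTCCCGC, matching at positions 160–168.
Each forward site pairs with the reverse site to give a product ending at position 168: sizes 119, 105, 65 bp.

119 bp, 105 bp, 65 bp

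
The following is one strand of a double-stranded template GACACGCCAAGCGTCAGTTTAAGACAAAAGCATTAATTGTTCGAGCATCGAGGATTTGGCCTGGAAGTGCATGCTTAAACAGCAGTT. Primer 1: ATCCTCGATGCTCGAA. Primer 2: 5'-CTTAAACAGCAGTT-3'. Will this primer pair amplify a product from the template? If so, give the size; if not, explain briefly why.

Primer 1 (ATCCTCGATGCTCGAA) has reverse complement TTCGAGCATCGAGGAT, which matches the top strand at positions 40–55; primer 1 anneals to the top strand there with its 3' end pointing upstream toward position 40.
Primer 2 (CTTAAACAGCAGTT) matches the top strand directly at positions 74–87; it anneals to the bottom strand with its 3' end pointing downstream toward position 87.
The 3' ends diverge (primer 1 extends toward position 1, primer 2 toward position 87), so the primers never converge on a shared product.

No product — the primers' 3' ends point away from each other.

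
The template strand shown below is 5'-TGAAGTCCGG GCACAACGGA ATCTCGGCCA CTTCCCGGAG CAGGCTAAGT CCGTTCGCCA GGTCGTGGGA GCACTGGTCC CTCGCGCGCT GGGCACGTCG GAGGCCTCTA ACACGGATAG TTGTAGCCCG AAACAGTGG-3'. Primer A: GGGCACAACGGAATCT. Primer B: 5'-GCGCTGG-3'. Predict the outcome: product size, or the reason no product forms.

Primer A (GGGCACAACGGAATCT) matches the top strand at positions 9–24 (3' end points downstream).
Primer B (GCGCTGG) also matches the top strand directly, at positions 86–92 — its reverse complement CCAGCGC is not present.
Both primers anneal to the bottom strand with 3' ends pointing the same way, so neither can prime synthesis back toward the other.

No product — both primers anneal to the same strand and extend in the same direction.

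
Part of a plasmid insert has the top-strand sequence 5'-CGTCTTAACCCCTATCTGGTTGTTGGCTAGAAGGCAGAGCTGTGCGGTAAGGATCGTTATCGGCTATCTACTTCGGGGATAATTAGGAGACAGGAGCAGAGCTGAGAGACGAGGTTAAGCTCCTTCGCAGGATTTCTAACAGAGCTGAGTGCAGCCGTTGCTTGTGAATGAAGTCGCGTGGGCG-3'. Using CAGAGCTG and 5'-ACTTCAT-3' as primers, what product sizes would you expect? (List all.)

140 bp, 78 bp, 35 bp

The forward primer CAGAGCTG matches the top strand at positions 35–42, 97–104, 140–147.
The reverse primer's reverse complement is ATGAAGT, matching at positions 168–174.
Each forward site pairs with the reverse site to give a product ending at position 174: sizes 140, 78, 35 bp.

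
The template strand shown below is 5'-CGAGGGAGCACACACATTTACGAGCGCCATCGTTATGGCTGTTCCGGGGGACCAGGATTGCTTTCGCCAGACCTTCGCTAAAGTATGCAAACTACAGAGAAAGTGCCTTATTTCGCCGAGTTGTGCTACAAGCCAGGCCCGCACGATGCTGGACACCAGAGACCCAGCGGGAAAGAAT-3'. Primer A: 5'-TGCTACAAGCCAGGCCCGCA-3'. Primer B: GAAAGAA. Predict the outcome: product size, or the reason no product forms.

No product — both primers anneal to the same strand and extend in the same direction.

Primer A (TGCTACAAGCCAGGCCCGCA) matches the top strand at positions 124–143 (3' end points downstream).
Primer B (GAAAGAA) also matches the top strand directly, at positions 171–177 — its reverse complement TTCTTTC is not present.
Both primers anneal to the bottom strand with 3' ends pointing the same way, so neither can prime synthesis back toward the other.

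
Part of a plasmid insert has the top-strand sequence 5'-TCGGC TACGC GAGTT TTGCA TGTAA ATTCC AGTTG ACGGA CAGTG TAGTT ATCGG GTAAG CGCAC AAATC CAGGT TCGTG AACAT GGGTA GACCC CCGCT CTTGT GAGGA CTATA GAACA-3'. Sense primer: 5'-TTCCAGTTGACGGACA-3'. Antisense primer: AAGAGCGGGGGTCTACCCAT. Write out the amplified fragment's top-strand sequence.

5'-TTCCAGTTGACGGACAGTGTAGTTATCGGGTAAGCGCACAAATCCAGGTTCGTGAACATGGGTAGACCCCCGCTCTT-3'

Forward primer TTCCAGTTGACGGACA is found on the top strand at positions 27–42.
Reverse complement of the reverse primer: ATGGGTAGACCCCCGCTCTT. This occurs on the top strand at positions 84–103.
The product is the template from position 27 through 103 (77 bp).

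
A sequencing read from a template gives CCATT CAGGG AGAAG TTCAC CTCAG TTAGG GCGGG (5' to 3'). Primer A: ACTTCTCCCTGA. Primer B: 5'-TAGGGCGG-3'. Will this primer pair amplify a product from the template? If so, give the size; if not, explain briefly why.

No product — the primers' 3' ends point away from each other.

Primer A (ACTTCTCCCTGA) has reverse complement TCAGGGAGAAGT, which matches the top strand at positions 5–16; primer A anneals to the top strand there with its 3' end pointing upstream toward position 5.
Primer B (TAGGGCGG) matches the top strand directly at positions 27–34; it anneals to the bottom strand with its 3' end pointing downstream toward position 34.
The 3' ends diverge (primer A extends toward position 1, primer B toward position 35), so the primers never converge on a shared product.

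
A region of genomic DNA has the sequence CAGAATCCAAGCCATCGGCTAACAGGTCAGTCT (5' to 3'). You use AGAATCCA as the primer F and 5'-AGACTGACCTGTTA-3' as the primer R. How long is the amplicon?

The forward primer matches the template at positions 2–9.
Reverse complement of the reverse primer: TAACAGGTCAGTCT. This occurs on the top strand at positions 20–33.
Amplicon spans positions 2–33: 32 bp.

32 bp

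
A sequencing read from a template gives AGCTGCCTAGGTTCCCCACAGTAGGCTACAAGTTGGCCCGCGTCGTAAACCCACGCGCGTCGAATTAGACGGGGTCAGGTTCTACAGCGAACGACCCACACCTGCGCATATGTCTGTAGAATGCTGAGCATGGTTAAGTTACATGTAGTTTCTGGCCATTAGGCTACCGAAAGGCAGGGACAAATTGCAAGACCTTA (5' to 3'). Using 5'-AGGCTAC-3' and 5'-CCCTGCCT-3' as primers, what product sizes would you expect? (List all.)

157 bp, 19 bp

The forward primer AGGCTAC matches the top strand at positions 23–29, 161–167.
The reverse primer's reverse complement is AGGCAGGG, matching at positions 172–179.
Each forward site pairs with the reverse site to give a product ending at position 179: sizes 157, 19 bp.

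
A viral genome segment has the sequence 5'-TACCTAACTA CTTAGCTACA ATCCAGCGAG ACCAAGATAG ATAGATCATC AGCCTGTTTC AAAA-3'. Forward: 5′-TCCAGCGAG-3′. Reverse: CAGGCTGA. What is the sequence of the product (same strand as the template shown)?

5'-TCCAGCGAGACCAAGATAGATAGATCATCAGCCTG-3'

The forward primer matches the template at positions 22–30.
Taking the reverse complement of CAGGCTGA gives TCAGCCTG, found at positions 49–56 on the template; the primer anneals here to the top strand with its 3' end pointing upstream.
The product is the template from position 22 through 56 (35 bp).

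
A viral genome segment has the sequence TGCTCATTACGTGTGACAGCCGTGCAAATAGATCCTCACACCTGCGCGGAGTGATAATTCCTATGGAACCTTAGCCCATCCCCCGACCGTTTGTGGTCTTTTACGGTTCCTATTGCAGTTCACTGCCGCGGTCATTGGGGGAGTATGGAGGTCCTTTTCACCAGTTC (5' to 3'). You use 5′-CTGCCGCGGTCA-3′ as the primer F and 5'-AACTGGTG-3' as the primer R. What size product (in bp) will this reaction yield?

44 bp

Scanning the template, CTGCCGCGGTCA occurs at positions 123–134; this primer anneals to the bottom strand there with its 3' end pointing downstream.
Taking the reverse complement of AACTGGTG gives CACCAGTT, found at positions 159–166 on the template; the primer anneals here to the top strand with its 3' end pointing upstream.
Product length = (reverse-primer end) − (forward-primer start) + 1 = 166 − 123 + 1 = 44 bp.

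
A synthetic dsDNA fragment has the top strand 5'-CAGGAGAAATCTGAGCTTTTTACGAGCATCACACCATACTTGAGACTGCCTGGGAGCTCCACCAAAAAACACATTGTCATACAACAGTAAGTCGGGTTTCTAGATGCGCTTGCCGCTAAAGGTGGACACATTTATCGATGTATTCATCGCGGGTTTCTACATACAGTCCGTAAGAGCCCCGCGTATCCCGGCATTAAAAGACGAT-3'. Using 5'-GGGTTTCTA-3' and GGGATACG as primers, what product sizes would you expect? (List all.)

The forward primer GGGTTTCTA matches the top strand at positions 94–102, 151–159.
The reverse primer's reverse complement is CGTATCCC, matching at positions 182–189.
Each forward site pairs with the reverse site to give a product ending at position 189: sizes 96, 39 bp.

96 bp, 39 bp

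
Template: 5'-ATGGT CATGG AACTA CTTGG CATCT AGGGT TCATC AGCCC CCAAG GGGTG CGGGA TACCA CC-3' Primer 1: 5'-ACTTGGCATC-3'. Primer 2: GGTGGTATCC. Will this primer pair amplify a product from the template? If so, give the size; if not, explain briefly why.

Primer 1 (ACTTGGCATC) matches the top strand at positions 15–24; it acts as a forward primer.
Primer 2's reverse complement is GGATACCACC, matching the top strand at positions 53–62; it acts as a reverse primer.
The 3' ends face each other across positions 15–62, giving a 48 bp product.

Yes — a 48 bp product.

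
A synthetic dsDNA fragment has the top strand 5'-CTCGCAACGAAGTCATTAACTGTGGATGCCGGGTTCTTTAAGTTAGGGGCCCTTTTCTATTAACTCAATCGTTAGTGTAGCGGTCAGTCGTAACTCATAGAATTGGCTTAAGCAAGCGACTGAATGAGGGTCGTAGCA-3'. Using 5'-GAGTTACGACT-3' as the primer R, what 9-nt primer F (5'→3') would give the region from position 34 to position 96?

The reverse primer's reverse complement AGTCGTAACTC matches the template at positions 86–96; the product starts at position 34.
The forward primer is identical to the top strand over positions 34–42: TTCTTTAAG.

5'-TTCTTTAAG-3'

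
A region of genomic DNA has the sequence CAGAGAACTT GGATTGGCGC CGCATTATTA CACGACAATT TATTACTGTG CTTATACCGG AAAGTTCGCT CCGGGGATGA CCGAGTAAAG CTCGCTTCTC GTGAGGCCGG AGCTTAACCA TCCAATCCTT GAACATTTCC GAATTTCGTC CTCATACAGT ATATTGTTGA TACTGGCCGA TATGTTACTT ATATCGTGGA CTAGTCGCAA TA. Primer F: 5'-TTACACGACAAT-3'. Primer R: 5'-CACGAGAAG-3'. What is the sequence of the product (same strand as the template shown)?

5'-TTACACGACAATTTATTACTGTGCTTATACCGGAAAGTTCGCTCCGGGGATGACCGAGTAAAGCTCGCTTCTCGTG-3'

Scanning the template, TTACACGACAAT occurs at positions 28–39; this primer anneals to the bottom strand there with its 3' end pointing downstream.
Reverse complement of the reverse primer: CTTCTCGTG. This occurs on the top strand at positions 95–103.
The product is the template from position 28 through 103 (76 bp).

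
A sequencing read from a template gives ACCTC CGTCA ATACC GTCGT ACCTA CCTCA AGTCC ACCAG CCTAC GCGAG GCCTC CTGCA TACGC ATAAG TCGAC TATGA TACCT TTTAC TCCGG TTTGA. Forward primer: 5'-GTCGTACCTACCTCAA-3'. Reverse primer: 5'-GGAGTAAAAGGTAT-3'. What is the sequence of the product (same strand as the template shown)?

5'-GTCGTACCTACCTCAAGTCCACCAGCCTACGCGAGGCCTCCTGCATACGCATAAGTCGACTATGATACCTTTTACTCC-3'

The forward primer matches the template at positions 16–31.
Reverse complement of the reverse primer: ATACCTTTTACTCC. This occurs on the top strand at positions 80–93.
The product is the template from position 16 through 93 (78 bp).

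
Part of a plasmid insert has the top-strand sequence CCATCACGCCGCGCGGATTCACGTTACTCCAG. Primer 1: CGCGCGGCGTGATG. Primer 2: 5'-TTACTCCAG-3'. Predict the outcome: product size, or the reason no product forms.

No product — the primers' 3' ends point away from each other.

Primer 1 (CGCGCGGCGTGATG) has reverse complement CATCACGCCGCGCG, which matches the top strand at positions 2–15; primer 1 anneals to the top strand there with its 3' end pointing upstream toward position 2.
Primer 2 (TTACTCCAG) matches the top strand directly at positions 24–32; it anneals to the bottom strand with its 3' end pointing downstream toward position 32.
The 3' ends diverge (primer 1 extends toward position 1, primer 2 toward position 32), so the primers never converge on a shared product.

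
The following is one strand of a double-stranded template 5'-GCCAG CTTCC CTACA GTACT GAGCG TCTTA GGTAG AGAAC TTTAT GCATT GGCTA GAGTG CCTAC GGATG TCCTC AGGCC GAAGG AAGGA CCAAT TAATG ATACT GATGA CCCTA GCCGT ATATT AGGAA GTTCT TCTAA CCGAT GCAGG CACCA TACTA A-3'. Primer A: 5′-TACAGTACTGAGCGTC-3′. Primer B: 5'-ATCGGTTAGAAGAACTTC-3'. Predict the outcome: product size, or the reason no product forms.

Primer A (TACAGTACTGAGCGTC) matches the top strand at positions 12–27; it acts as a forward primer.
Primer B's reverse complement is GAAGTTCTTCTAACCGAT, matching the top strand at positions 128–145; it acts as a reverse primer.
The 3' ends face each other across positions 12–145, giving a 134 bp product.

Yes — a 134 bp product.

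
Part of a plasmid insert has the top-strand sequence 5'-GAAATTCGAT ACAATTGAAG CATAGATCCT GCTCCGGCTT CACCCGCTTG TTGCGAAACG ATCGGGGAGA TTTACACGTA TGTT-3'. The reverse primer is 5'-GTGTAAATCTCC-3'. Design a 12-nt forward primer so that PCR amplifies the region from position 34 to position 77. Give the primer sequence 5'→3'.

5'-CCGGCTTCACCC-3'

The reverse primer's reverse complement GGAGATTTACAC matches the template at positions 66–77; the product starts at position 34.
The forward primer is identical to the top strand over positions 34–45: CCGGCTTCACCC.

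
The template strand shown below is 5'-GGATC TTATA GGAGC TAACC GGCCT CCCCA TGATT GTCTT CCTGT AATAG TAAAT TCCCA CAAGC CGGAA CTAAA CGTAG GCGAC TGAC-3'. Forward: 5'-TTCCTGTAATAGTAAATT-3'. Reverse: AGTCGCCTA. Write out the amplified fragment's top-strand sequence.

Forward primer TTCCTGTAATAGTAAATT is found on the top strand at positions 39–56.
Reverse complement of the reverse primer: TAGGCGACT. This occurs on the top strand at positions 78–86.
The product is the template from position 39 through 86 (48 bp).

5'-TTCCTGTAATAGTAAATTCCCACAAGCCGGAACTAAACGTAGGCGACT-3'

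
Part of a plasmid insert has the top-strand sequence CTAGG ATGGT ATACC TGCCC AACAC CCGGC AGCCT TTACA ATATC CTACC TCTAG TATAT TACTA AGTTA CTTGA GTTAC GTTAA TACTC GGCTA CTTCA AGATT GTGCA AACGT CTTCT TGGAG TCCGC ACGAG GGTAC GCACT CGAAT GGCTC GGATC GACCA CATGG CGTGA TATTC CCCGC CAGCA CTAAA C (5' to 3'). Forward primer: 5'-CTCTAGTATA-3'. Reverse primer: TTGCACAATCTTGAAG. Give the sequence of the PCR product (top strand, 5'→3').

The forward primer matches the template at positions 50–59.
Reverse complement of the reverse primer: CTTCAAGATTGTGCAA. This occurs on the top strand at positions 96–111.
The product is the template from position 50 through 111 (62 bp).

5'-CTCTAGTATATTACTAAGTTACTTGAGTTACGTTAATACTCGGCTACTTCAAGATTGTGCAA-3'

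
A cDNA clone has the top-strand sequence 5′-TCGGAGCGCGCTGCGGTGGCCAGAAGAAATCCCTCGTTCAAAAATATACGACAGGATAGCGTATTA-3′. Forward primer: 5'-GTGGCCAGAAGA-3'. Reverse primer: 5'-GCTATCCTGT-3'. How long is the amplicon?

Forward primer GTGGCCAGAAGA is found on the top strand at positions 16–27.
Reverse complement of the reverse primer: ACAGGATAGC. This occurs on the top strand at positions 51–60.
Amplicon spans positions 16–60: 45 bp.

45 bp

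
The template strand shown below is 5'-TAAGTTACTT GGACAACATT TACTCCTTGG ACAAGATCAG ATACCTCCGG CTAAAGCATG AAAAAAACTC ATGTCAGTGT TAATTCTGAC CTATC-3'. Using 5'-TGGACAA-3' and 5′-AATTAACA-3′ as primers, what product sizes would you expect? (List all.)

76 bp, 58 bp

The forward primer TGGACAA matches the top strand at positions 10–16, 28–34.
The reverse primer's reverse complement is TGTTAATT, matching at positions 78–85.
Each forward site pairs with the reverse site to give a product ending at position 85: sizes 76, 58 bp.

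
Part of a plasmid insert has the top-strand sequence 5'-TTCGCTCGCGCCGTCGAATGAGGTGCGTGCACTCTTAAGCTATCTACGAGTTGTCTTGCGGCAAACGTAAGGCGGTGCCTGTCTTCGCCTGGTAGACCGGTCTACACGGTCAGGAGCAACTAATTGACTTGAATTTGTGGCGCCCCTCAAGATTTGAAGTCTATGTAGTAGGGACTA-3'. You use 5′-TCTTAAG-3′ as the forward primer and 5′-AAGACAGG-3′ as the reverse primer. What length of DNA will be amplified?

Scanning the template, TCTTAAG occurs at positions 33–39; this primer anneals to the bottom strand there with its 3' end pointing downstream.
The reverse primer's reverse complement is CCTGTCTT, which matches the template at positions 78–85.
Product length = (reverse-primer end) − (forward-primer start) + 1 = 85 − 33 + 1 = 53 bp.

53 bp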